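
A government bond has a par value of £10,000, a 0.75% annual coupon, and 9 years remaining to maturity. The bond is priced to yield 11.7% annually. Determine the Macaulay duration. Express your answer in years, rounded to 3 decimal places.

Periodic yield y = 0.117. Discount each cash flow and weight by its year:
  t   CF        PV=CF/(1+0.117)^t    t·PV
  1        75.00        67.1441        67.1441
  2        75.00        60.1111       120.2223
  3        75.00        53.8148       161.4444
  4        75.00        48.1780       192.7119
  5        75.00        43.1316       215.6579
  6        75.00        38.6138       231.6826
  7        75.00        34.5692       241.9842
  8        75.00        30.9482       247.5859
  9    10,075.00     3,721.9154    33,497.2386
  Σ                  4,098.4262    34,975.6719
Price P = Σ PV = 4,098.4262.
Macaulay duration = Σ(t·PV) / P = 34,975.6719 / 4,098.4262 = 8.53393 years.

8.534 years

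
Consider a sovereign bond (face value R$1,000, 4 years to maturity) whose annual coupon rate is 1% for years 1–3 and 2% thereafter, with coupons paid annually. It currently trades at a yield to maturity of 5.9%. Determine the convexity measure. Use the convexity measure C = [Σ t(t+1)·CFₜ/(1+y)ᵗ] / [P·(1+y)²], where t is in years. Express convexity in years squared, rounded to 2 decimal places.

17.45

With y = 0.059:
  t   CF        PV=CF/(1+0.059)^t    t·PV        t(t+1)·PV
  1        10.00         9.4429         9.4429          18.8857
  2        10.00         8.9168        17.8336          53.5007
  3        10.00         8.4200        25.2600         101.0400
  4     1,020.00       810.9916     3,243.9662      16,219.8311
  Σ                    837.7712     3,296.5026      16,393.2575
P = 837.7712.
Convexity = Σ t(t+1)·PV / [P·(1+y)²] = 16,393.2575 / (837.7712 × 1.121481) = 17.44809.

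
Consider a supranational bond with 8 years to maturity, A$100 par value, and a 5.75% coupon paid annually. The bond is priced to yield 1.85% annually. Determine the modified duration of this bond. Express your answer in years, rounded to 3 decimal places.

Periodic yield y = 0.0185. First find Macaulay duration:
  t   CF        PV=CF/(1+0.0185)^t    t·PV
  1         5.75         5.6456         5.6456
  2         5.75         5.5430        11.0860
  3         5.75         5.4423        16.3270
  4         5.75         5.3435        21.3739
  5         5.75         5.2464        26.2321
  6         5.75         5.1511        30.9067
  7         5.75         5.0576        35.4029
  8       105.75        91.3255       730.6041
  Σ                    128.7550       877.5782
P = 128.7550; Macaulay duration = 877.5782 / 128.7550 = 6.81588 years.
Modified duration = D_Mac / (1 + y) = 6.81588 / 1.0185 = 6.69207 years.

6.692 years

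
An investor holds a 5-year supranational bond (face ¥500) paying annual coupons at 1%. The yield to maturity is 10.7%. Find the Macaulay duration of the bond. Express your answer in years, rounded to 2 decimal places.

Periodic yield y = 0.107. Discount each cash flow and weight by its year:
  t   CF        PV=CF/(1+0.107)^t    t·PV
  1         5.00         4.5167         4.5167
  2         5.00         4.0801         8.1603
  3         5.00         3.6858        11.0573
  4         5.00         3.3295        13.3180
  5       505.00       303.7759     1,518.8794
  Σ                    319.3880     1,555.9316
Price P = Σ PV = 319.3880.
Macaulay duration = Σ(t·PV) / P = 1,555.9316 / 319.3880 = 4.87160 years.

4.87 years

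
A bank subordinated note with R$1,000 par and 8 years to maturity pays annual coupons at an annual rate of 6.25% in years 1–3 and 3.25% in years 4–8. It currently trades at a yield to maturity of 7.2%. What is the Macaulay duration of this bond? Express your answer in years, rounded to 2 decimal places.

Periodic yield y = 0.072. Discount each cash flow and weight by its year:
  t   CF        PV=CF/(1+0.072)^t    t·PV
  1        62.50        58.3022        58.3022
  2        62.50        54.3864       108.7728
  3        62.50        50.7336       152.2008
  4        32.50        24.6096        98.4383
  5        32.50        22.9567       114.7835
  6        32.50        21.4148       128.4890
  7        32.50        19.9765       139.8356
  8     1,032.50       592.0137     4,736.1098
  Σ                    844.3936     5,536.9321
Price P = Σ PV = 844.3936.
Macaulay duration = Σ(t·PV) / P = 5,536.9321 / 844.3936 = 6.55729 years.

6.56 years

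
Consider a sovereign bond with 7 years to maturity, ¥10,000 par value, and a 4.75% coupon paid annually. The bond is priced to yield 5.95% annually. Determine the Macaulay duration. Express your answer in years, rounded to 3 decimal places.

6.080 years

Periodic yield y = 0.0595. Discount each cash flow and weight by its year:
  t   CF        PV=CF/(1+0.0595)^t    t·PV
  1       475.00       448.3247       448.3247
  2       475.00       423.1474       846.2948
  3       475.00       399.3841     1,198.1522
  4       475.00       376.9552     1,507.8209
  5       475.00       355.7860     1,778.9298
  6       475.00       335.8055     2,014.8332
  7    10,475.00     6,989.5192    48,926.6346
  Σ                  9,328.9221    56,720.9902
Price P = Σ PV = 9,328.9221.
Macaulay duration = Σ(t·PV) / P = 56,720.9902 / 9,328.9221 = 6.08012 years.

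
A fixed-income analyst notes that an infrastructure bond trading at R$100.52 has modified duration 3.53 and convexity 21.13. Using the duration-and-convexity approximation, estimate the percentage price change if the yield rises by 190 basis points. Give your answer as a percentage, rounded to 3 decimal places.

Duration effect: -D_mod·Δy = -3.53 × (+0.019) = -0.067070
Convexity effect: ½·C·(Δy)² = 0.5 × 21.13 × (0.019)² = +0.003813965
ΔP/P ≈ -0.067070 + 0.003813965 = -0.063256035
= -6.3256035%.

-6.326%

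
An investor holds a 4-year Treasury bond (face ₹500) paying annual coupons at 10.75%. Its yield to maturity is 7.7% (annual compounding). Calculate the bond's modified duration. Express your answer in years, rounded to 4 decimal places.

3.2329 years

Periodic yield y = 0.077. First find Macaulay duration:
  t   CF        PV=CF/(1+0.077)^t    t·PV
  1        53.75        49.9071        49.9071
  2        53.75        46.3390        92.6781
  3        53.75        43.0260       129.0781
  4       553.75       411.5768     1,646.3074
  Σ                    550.8491     1,917.9707
P = 550.8491; Macaulay duration = 1,917.9707 / 550.8491 = 3.48184 years.
Modified duration = D_Mac / (1 + y) = 3.48184 / 1.077 = 3.23291 years.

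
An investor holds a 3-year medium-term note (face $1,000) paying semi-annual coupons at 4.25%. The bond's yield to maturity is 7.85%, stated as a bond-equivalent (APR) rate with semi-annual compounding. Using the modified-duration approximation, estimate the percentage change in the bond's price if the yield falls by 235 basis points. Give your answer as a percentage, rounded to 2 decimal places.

Periodic yield y = 0.03925. Modified duration first:
  t   CF        PV=CF/(1+0.03925)^t    t·PV
  1        21.25        20.4474        20.4474
  2        21.25        19.6752        39.3504
  3        21.25        18.9321        56.7963
  4        21.25        18.2171        72.8683
  5        21.25        17.5291        87.6453
  6     1,021.25       810.6098     4,863.6590
  Σ                    905.4107     5,140.7668
P = 905.4107; D_Mac = 5.67783 half-year periods = 2.83891 yrs; D_mod = 2.83891/(1+0.03925) = 2.73170 yrs.
ΔP/P ≈ -D_mod · Δy = -2.73170 × (-0.0235) = +0.064195 = +6.4195%.

+6.42%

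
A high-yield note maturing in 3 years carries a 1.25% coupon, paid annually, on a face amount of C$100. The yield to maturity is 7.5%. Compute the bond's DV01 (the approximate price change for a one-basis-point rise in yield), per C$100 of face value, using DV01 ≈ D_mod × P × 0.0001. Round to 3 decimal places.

C$0.023

Periodic yield y = 0.075.
  t   CF        PV=CF/(1+0.075)^t    t·PV
  1         1.25         1.1628         1.1628
  2         1.25         1.0817         2.1633
  3       101.25        81.5023       244.5068
  Σ                     83.7467       247.8329
P = 83.7467; D_Mac = 2.95931 yrs; D_mod = 2.75285 yrs.
DV01 ≈ 2.75285 × 83.7467 × 0.0001 = 0.023054.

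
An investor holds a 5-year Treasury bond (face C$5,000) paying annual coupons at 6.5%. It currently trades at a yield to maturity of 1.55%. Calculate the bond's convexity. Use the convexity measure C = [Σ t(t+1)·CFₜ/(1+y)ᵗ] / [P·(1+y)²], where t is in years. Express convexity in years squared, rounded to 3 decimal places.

25.143

With y = 0.0155:
  t   CF        PV=CF/(1+0.0155)^t    t·PV        t(t+1)·PV
  1       325.00       320.0394       320.0394         640.0788
  2       325.00       315.1545       630.3090       1,890.9270
  3       325.00       310.3442       931.0325       3,724.1299
  4       325.00       305.6072     1,222.4290       6,112.1450
  5     5,325.00     4,930.8294    24,654.1468     147,924.8808
  Σ                  6,181.9747    27,757.9567     160,292.1615
P = 6,181.9747.
Convexity = Σ t(t+1)·PV / [P·(1+y)²] = 160,292.1615 / (6,181.9747 × 1.031240) = 25.14347.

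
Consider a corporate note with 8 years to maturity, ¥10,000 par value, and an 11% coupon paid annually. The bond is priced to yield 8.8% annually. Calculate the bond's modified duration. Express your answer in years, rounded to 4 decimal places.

5.3747 years

Periodic yield y = 0.088. First find Macaulay duration:
  t   CF        PV=CF/(1+0.088)^t    t·PV
  1     1,100.00     1,011.0294     1,011.0294
  2     1,100.00       929.2550     1,858.5099
  3     1,100.00       854.0946     2,562.2839
  4     1,100.00       785.0135     3,140.0538
  5     1,100.00       721.5197     3,607.5986
  6     1,100.00       663.1615     3,978.9691
  7     1,100.00       609.5234     4,266.6641
  8    11,100.00     5,653.1670    45,225.3361
  Σ                 11,226.7642    65,650.4451
P = 11,226.7642; Macaulay duration = 65,650.4451 / 11,226.7642 = 5.84767 years.
Modified duration = D_Mac / (1 + y) = 5.84767 / 1.088 = 5.37470 years.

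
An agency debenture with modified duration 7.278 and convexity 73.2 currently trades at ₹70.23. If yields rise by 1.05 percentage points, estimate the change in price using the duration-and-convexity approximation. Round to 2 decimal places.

Duration effect: -D_mod·Δy = -7.278 × (+0.0105) = -0.076419
Convexity effect: ½·C·(Δy)² = 0.5 × 73.2 × (0.0105)² = +0.00403515
ΔP/P ≈ -0.076419 + 0.00403515 = -0.07238385
ΔP ≈ 70.23 × (-0.07238385) = -5.0835177855.

-₹5.08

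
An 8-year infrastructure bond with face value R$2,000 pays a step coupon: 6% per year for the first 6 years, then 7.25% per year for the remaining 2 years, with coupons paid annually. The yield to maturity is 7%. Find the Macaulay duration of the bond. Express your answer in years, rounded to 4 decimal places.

Periodic yield y = 0.07. Discount each cash flow and weight by its year:
  t   CF        PV=CF/(1+0.07)^t    t·PV
  1       120.00       112.1495       112.1495
  2       120.00       104.8126       209.6253
  3       120.00        97.9557       293.8672
  4       120.00        91.5474       366.1897
  5       120.00        85.5583       427.7917
  6       120.00        79.9611       479.7664
  7       145.00        90.2987       632.0910
  8     2,145.00     1,248.4095     9,987.2762
  Σ                  1,910.6930    12,508.7571
Price P = Σ PV = 1,910.6930.
Macaulay duration = Σ(t·PV) / P = 12,508.7571 / 1,910.6930 = 6.54671 years.

6.5467 years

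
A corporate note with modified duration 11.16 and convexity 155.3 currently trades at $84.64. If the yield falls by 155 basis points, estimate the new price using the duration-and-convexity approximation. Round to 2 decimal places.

Duration effect: -D_mod·Δy = -11.16 × (-0.0155) = +0.172980
Convexity effect: ½·C·(Δy)² = 0.5 × 155.3 × (-0.0155)² = +0.0186554125
ΔP/P ≈ +0.172980 + 0.0186554125 = +0.1916354125
New price ≈ 84.64 × (1 + 0.1916354125) = 100.860021314.

$100.86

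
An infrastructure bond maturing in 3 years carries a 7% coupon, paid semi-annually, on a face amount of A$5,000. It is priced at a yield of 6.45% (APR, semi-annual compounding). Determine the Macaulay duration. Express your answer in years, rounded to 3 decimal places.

Periodic yield y = 0.03225. Discount each cash flow and weight by its period:
  t   CF        PV=CF/(1+0.03225)^t    t·PV
  1       175.00       169.5326       169.5326
  2       175.00       164.2360       328.4719
  3       175.00       159.1048       477.3145
  4       175.00       154.1340       616.5360
  5       175.00       149.3185       746.5925
  6     5,175.00     4,277.6082    25,665.6493
  Σ                  5,073.9341    28,004.0968
Price P = Σ PV = 5,073.9341.
Macaulay duration = Σ(t·PV) / P = 28,004.0968 / 5,073.9341 = 5.51921 half-year periods.
In years: 5.51921 / 2 = 2.75960 years.

2.760 years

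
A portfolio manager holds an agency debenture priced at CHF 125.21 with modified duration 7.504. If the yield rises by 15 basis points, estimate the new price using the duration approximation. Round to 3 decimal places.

Duration approximation: ΔP/P ≈ -D_mod · Δy = -7.504 × (+0.0015) = -0.011256.
New price ≈ 125.21 × (1 - 0.011256) = 123.80063624.

CHF 123.801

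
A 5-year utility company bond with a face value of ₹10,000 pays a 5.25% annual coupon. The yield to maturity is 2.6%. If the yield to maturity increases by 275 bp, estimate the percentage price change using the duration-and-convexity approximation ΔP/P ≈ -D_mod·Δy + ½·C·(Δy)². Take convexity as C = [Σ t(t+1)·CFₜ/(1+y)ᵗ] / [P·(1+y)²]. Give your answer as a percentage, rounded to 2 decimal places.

-11.26%

With y = 0.026:
  t   CF        PV=CF/(1+0.026)^t    t·PV        t(t+1)·PV
  1       525.00       511.6959       511.6959       1,023.3918
  2       525.00       498.7290       997.4579       2,992.3737
  3       525.00       486.0906     1,458.2718       5,833.0872
  4       525.00       473.7725     1,895.0901       9,475.4503
  5    10,525.00     9,257.3205    46,286.6026     277,719.6155
  Σ                 11,227.6085    51,149.1182     297,043.9185
P = 11,227.6085; D_Mac = 4.55566 yrs; D_mod = 4.44021 yrs; C = 25.13267.
Duration effect: -4.44021 × (+0.0275) = -0.122106
Convexity effect: 0.5 × 25.13267 × (0.0275)² = +0.0095033
ΔP/P ≈ -0.122106 + 0.0095033 = -0.112602 = -11.2602%.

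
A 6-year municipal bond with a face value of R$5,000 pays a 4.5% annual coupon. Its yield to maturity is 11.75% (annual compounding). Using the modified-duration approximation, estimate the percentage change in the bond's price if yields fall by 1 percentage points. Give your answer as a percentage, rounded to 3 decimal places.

Periodic yield y = 0.1175. Modified duration first:
  t   CF        PV=CF/(1+0.1175)^t    t·PV
  1       225.00       201.3423       201.3423
  2       225.00       180.1721       360.3441
  3       225.00       161.2278       483.6834
  4       225.00       144.2754       577.1017
  5       225.00       129.1055       645.5277
  6     5,225.00     2,682.8791    16,097.2747
  Σ                  3,499.0022    18,365.2739
P = 3,499.0022; D_Mac = 5.24872 yrs; D_mod = 5.24872/(1+0.1175) = 4.69684 yrs.
ΔP/P ≈ -D_mod · Δy = -4.69684 × (-0.01) = +0.046968 = +4.6968%.

+4.697%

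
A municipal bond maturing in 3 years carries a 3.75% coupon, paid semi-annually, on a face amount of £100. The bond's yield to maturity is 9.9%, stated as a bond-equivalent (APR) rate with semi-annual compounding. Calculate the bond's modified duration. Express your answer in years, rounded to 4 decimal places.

Periodic yield y = 0.0495. First find Macaulay duration:
  t   CF        PV=CF/(1+0.0495)^t    t·PV
  1        1.875         1.7866         1.7866
  2        1.875         1.7023         3.4046
  3        1.875         1.6220         4.8660
  4        1.875         1.5455         6.1820
  5        1.875         1.4726         7.3631
  6      101.875        76.2383       457.4295
  Σ                     84.3673       481.0319
P = 84.3673; Macaulay duration = 481.0319 / 84.3673 = 5.70164 half-year periods = 2.85082 years.
Modified duration = D_Mac / (1 + y) = 2.85082 / 1.0495 = 2.71636 years.

2.7164 years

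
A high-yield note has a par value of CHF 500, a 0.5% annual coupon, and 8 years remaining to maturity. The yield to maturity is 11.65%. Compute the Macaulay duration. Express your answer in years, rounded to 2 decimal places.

7.77 years

Periodic yield y = 0.1165. Discount each cash flow and weight by its year:
  t   CF        PV=CF/(1+0.1165)^t    t·PV
  1         2.50         2.2391         2.2391
  2         2.50         2.0055         4.0110
  3         2.50         1.7962         5.3887
  4         2.50         1.6088         6.4352
  5         2.50         1.4409         7.2047
  6         2.50         1.2906         7.7435
  7         2.50         1.1559         8.0915
  8       502.50       208.0972     1,664.7776
  Σ                    219.6343     1,705.8914
Price P = Σ PV = 219.6343.
Macaulay duration = Σ(t·PV) / P = 1,705.8914 / 219.6343 = 7.76696 years.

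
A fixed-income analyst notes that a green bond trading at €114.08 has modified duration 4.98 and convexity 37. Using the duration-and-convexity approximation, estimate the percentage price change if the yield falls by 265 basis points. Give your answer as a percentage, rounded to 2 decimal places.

+14.50%

Duration effect: -D_mod·Δy = -4.98 × (-0.0265) = +0.131970
Convexity effect: ½·C·(Δy)² = 0.5 × 37 × (-0.0265)² = +0.012991625
ΔP/P ≈ +0.131970 + 0.012991625 = +0.144961625
= +14.4961625%.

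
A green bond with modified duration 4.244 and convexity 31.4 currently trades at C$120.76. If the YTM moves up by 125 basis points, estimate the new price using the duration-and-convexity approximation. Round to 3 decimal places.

C$114.650

Duration effect: -D_mod·Δy = -4.244 × (+0.0125) = -0.053050
Convexity effect: ½·C·(Δy)² = 0.5 × 31.4 × (0.0125)² = +0.002453125
ΔP/P ≈ -0.053050 + 0.002453125 = -0.050596875
New price ≈ 120.76 × (1 - 0.050596875) = 114.649921375.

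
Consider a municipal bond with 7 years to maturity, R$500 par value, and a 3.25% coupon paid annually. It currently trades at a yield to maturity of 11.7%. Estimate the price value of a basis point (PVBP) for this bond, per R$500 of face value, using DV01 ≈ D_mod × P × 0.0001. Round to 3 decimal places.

Periodic yield y = 0.117.
  t   CF        PV=CF/(1+0.117)^t    t·PV
  1        16.25        14.5479        14.5479
  2        16.25        13.0241        26.0482
  3        16.25        11.6599        34.9796
  4        16.25        10.4386        41.7542
  5        16.25         9.3452        46.7259
  6        16.25         8.3663        50.1979
  7       516.25       237.9512     1,665.6582
  Σ                    305.3331     1,879.9119
P = 305.3331; D_Mac = 6.15692 yrs; D_mod = 5.51202 yrs.
DV01 ≈ 5.51202 × 305.3331 × 0.0001 = 0.168300.

R$0.168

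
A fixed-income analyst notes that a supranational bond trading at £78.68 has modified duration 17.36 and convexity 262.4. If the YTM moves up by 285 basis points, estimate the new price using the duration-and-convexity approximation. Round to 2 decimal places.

£48.14

Duration effect: -D_mod·Δy = -17.36 × (+0.0285) = -0.494760
Convexity effect: ½·C·(Δy)² = 0.5 × 262.4 × (0.0285)² = +0.1065672
ΔP/P ≈ -0.494760 + 0.1065672 = -0.3881928
New price ≈ 78.68 × (1 - 0.3881928) = 48.136990496.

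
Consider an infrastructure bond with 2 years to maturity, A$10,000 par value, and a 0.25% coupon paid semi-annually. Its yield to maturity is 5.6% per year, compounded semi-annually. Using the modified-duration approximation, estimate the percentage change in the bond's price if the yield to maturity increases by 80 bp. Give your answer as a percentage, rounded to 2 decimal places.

Periodic yield y = 0.028. Modified duration first:
  t   CF        PV=CF/(1+0.028)^t    t·PV
  1        12.50        12.1595        12.1595
  2        12.50        11.8283        23.6567
  3        12.50        11.5062        34.5185
  4    10,012.50     8,965.4083    35,861.6330
  Σ                  9,000.9023    35,931.9677
P = 9,000.9023; D_Mac = 3.99204 half-year periods = 1.99602 yrs; D_mod = 1.99602/(1+0.028) = 1.94165 yrs.
ΔP/P ≈ -D_mod · Δy = -1.94165 × (+0.008) = -0.015533 = -1.5533%.

-1.55%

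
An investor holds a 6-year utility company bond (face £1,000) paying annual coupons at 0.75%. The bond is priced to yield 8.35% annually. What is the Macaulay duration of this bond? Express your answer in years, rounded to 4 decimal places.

5.8563 years

Periodic yield y = 0.0835. Discount each cash flow and weight by its year:
  t   CF        PV=CF/(1+0.0835)^t    t·PV
  1         7.50         6.9220         6.9220
  2         7.50         6.3886        12.7771
  3         7.50         5.8962        17.6887
  4         7.50         5.4418        21.7674
  5         7.50         5.0225        25.1123
  6     1,007.50       622.6895     3,736.1372
  Σ                    652.3606     3,820.4047
Price P = Σ PV = 652.3606.
Macaulay duration = Σ(t·PV) / P = 3,820.4047 / 652.3606 = 5.85628 years.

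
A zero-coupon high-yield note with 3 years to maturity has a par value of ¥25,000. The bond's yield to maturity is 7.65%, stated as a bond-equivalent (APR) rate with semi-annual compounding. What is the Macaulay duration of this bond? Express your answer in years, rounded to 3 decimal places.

3.000 years

A zero-coupon bond has a single cash flow at maturity, so its Macaulay duration equals its maturity: 3 years.
(Equivalently: 6 semi-annual periods ÷ 2 = 3 years.)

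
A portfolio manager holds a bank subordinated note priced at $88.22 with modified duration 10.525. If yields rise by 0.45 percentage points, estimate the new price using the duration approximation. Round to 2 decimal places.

Duration approximation: ΔP/P ≈ -D_mod · Δy = -10.525 × (+0.0045) = -0.0473625.
New price ≈ 88.22 × (1 - 0.0473625) = 84.04168025.

$84.04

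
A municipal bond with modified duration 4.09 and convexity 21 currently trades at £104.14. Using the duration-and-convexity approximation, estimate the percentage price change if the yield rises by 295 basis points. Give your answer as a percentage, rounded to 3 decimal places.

Duration effect: -D_mod·Δy = -4.09 × (+0.0295) = -0.120655
Convexity effect: ½·C·(Δy)² = 0.5 × 21 × (0.0295)² = +0.009137625
ΔP/P ≈ -0.120655 + 0.009137625 = -0.111517375
= -11.1517375%.

-11.152%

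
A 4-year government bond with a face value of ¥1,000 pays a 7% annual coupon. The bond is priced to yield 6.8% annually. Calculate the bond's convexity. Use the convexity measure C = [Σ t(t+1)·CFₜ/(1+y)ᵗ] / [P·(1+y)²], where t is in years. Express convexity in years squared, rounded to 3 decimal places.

With y = 0.068:
  t   CF        PV=CF/(1+0.068)^t    t·PV        t(t+1)·PV
  1        70.00        65.5431        65.5431         131.0861
  2        70.00        61.3699       122.7398         368.2195
  3        70.00        57.4625       172.3874         689.5496
  4     1,070.00       822.4297     3,289.7187      16,448.5933
  Σ                  1,006.8051     3,650.3890      17,637.4486
P = 1,006.8051.
Convexity = Σ t(t+1)·PV / [P·(1+y)²] = 17,637.4486 / (1,006.8051 × 1.140624) = 15.35847.

15.358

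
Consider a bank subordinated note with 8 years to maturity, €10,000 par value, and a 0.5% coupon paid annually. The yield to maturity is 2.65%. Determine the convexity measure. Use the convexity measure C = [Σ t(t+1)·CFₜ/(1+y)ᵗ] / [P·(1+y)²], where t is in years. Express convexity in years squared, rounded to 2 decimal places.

66.60

With y = 0.0265:
  t   CF        PV=CF/(1+0.0265)^t    t·PV        t(t+1)·PV
  1        50.00        48.7092        48.7092          97.4184
  2        50.00        47.4517        94.9035         284.7104
  3        50.00        46.2267       138.6802         554.7207
  4        50.00        45.0333       180.1334         900.6669
  5        50.00        43.8708       219.3538       1,316.1230
  6        50.00        42.7382       256.4292       1,795.0046
  7        50.00        41.6349       291.4442       2,331.5533
  8    10,050.00     8,152.5680    65,220.5443     586,984.8990
  Σ                  8,468.2329    66,450.1978     594,265.0964
P = 8,468.2329.
Convexity = Σ t(t+1)·PV / [P·(1+y)²] = 594,265.0964 / (8,468.2329 × 1.053702) = 66.59928.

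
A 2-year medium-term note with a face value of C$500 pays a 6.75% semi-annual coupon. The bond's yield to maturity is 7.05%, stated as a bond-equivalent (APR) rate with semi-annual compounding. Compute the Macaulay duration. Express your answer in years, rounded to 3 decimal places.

Periodic yield y = 0.03525. Discount each cash flow and weight by its period:
  t   CF        PV=CF/(1+0.03525)^t    t·PV
  1       16.875        16.3004        16.3004
  2       16.875        15.7454        31.4908
  3       16.875        15.2093        45.6278
  4      516.875       449.9918     1,799.9671
  Σ                    497.2468     1,893.3860
Price P = Σ PV = 497.2468.
Macaulay duration = Σ(t·PV) / P = 1,893.3860 / 497.2468 = 3.80774 half-year periods.
In years: 3.80774 / 2 = 1.90387 years.

1.904 years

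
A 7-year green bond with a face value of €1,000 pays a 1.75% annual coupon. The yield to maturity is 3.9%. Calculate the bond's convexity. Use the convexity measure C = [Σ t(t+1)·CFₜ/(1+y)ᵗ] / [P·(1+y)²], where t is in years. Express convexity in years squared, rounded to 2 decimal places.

48.13

With y = 0.039:
  t   CF        PV=CF/(1+0.039)^t    t·PV        t(t+1)·PV
  1        17.50        16.8431        16.8431          33.6862
  2        17.50        16.2109        32.4218          97.2654
  3        17.50        15.6024        46.8072         187.2288
  4        17.50        15.0167        60.0670         300.3349
  5        17.50        14.4531        72.2654         433.5923
  6        17.50        13.9106        83.4634         584.2437
  7     1,017.50       778.4408     5,449.0855      43,592.6843
  Σ                    870.4776     5,760.9534      45,229.0356
P = 870.4776.
Convexity = Σ t(t+1)·PV / [P·(1+y)²] = 45,229.0356 / (870.4776 × 1.079521) = 48.13142.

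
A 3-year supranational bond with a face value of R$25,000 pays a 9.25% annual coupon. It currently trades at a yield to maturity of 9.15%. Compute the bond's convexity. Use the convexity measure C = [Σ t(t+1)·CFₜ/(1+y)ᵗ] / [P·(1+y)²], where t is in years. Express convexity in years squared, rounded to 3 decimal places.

8.973

With y = 0.0915:
  t   CF        PV=CF/(1+0.0915)^t    t·PV        t(t+1)·PV
  1     2,312.50     2,118.6441     2,118.6441       4,237.2881
  2     2,312.50     1,941.0390     3,882.0780      11,646.2340
  3    27,312.50    21,003.4305    63,010.2915     252,041.1661
  Σ                 25,063.1136    69,011.0136     267,924.6882
P = 25,063.1136.
Convexity = Σ t(t+1)·PV / [P·(1+y)²] = 267,924.6882 / (25,063.1136 × 1.191372) = 8.97285.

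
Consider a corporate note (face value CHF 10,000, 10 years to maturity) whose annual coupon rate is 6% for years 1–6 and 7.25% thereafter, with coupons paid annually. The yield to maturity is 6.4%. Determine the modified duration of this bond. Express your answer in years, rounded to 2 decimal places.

7.32 years

Periodic yield y = 0.064. First find Macaulay duration:
  t   CF        PV=CF/(1+0.064)^t    t·PV
  1       600.00       563.9098       563.9098
  2       600.00       529.9904     1,059.9808
  3       600.00       498.1113     1,494.3338
  4       600.00       468.1497     1,872.5988
  5       600.00       439.9903     2,199.9515
  6       600.00       413.5247     2,481.1484
  7       725.00       469.6200     3,287.3402
  8       725.00       441.3722     3,530.9777
  9       725.00       414.8235     3,733.4115
  10   10,725.00     5,767.4126    57,674.1259
  Σ                 10,006.9045    77,897.7783
P = 10,006.9045; Macaulay duration = 77,897.7783 / 10,006.9045 = 7.78440 years.
Modified duration = D_Mac / (1 + y) = 7.78440 / 1.064 = 7.31617 years.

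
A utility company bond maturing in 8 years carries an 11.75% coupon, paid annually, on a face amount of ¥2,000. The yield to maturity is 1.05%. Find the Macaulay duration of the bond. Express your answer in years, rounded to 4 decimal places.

6.2448 years

Periodic yield y = 0.0105. Discount each cash flow and weight by its year:
  t   CF        PV=CF/(1+0.0105)^t    t·PV
  1       235.00       232.5581       232.5581
  2       235.00       230.1417       460.2833
  3       235.00       227.7503       683.2508
  4       235.00       225.3837       901.5350
  5       235.00       223.0418     1,115.2090
  6       235.00       220.7242     1,324.3452
  7       235.00       218.4307     1,529.0148
  8     2,235.00     2,055.8290    16,446.6319
  Σ                  3,633.8595    22,692.8281
Price P = Σ PV = 3,633.8595.
Macaulay duration = Σ(t·PV) / P = 22,692.8281 / 3,633.8595 = 6.24483 years.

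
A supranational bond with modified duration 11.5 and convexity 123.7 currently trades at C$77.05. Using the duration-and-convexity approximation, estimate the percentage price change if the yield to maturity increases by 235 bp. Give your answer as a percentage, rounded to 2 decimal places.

-23.61%

Duration effect: -D_mod·Δy = -11.5 × (+0.0235) = -0.270250
Convexity effect: ½·C·(Δy)² = 0.5 × 123.7 × (0.0235)² = +0.0341566625
ΔP/P ≈ -0.270250 + 0.0341566625 = -0.2360933375
= -23.60933375%.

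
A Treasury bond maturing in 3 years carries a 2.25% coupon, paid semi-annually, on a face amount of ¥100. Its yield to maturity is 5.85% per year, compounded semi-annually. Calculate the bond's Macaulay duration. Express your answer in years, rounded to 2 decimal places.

2.91 years

Periodic yield y = 0.02925. Discount each cash flow and weight by its period:
  t   CF        PV=CF/(1+0.02925)^t    t·PV
  1        1.125         1.0930         1.0930
  2        1.125         1.0620         2.1239
  3        1.125         1.0318         3.0954
  4        1.125         1.0025         4.0099
  5        1.125         0.9740         4.8699
  6      101.125        85.0615       510.3693
  Σ                     90.2248       525.5613
Price P = Σ PV = 90.2248.
Macaulay duration = Σ(t·PV) / P = 525.5613 / 90.2248 = 5.82502 half-year periods.
In years: 5.82502 / 2 = 2.91251 years.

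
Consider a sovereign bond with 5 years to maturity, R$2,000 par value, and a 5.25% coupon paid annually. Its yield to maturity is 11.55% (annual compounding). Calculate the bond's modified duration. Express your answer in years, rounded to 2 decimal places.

Periodic yield y = 0.1155. First find Macaulay duration:
  t   CF        PV=CF/(1+0.1155)^t    t·PV
  1       105.00        94.1282        94.1282
  2       105.00        84.3821       168.7641
  3       105.00        75.6451       226.9352
  4       105.00        67.8127       271.2508
  5     2,105.00     1,218.7208     6,093.6041
  Σ                  1,540.6888     6,854.6823
P = 1,540.6888; Macaulay duration = 6,854.6823 / 1,540.6888 = 4.44910 years.
Modified duration = D_Mac / (1 + y) = 4.44910 / 1.1155 = 3.98844 years.

3.99 years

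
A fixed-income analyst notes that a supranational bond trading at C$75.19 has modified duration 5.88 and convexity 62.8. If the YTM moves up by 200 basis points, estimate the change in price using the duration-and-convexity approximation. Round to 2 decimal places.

-C$7.90

Duration effect: -D_mod·Δy = -5.88 × (+0.02) = -0.117600
Convexity effect: ½·C·(Δy)² = 0.5 × 62.8 × (0.02)² = +0.0125600
ΔP/P ≈ -0.117600 + 0.0125600 = -0.105040
ΔP ≈ 75.19 × (-0.105040) = -7.8979576.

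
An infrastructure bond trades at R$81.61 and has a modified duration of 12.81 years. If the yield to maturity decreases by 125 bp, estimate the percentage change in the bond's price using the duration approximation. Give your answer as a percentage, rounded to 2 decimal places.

+16.01%

Duration approximation: ΔP/P ≈ -D_mod · Δy = -12.81 × (-0.0125) = +0.160125.
As a percentage: +16.0125%.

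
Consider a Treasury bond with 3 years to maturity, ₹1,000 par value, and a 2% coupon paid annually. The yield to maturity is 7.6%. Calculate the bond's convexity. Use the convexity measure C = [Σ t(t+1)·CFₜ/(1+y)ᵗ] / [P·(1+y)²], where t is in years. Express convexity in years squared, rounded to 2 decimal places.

With y = 0.076:
  t   CF        PV=CF/(1+0.076)^t    t·PV        t(t+1)·PV
  1        20.00        18.5874        18.5874          37.1747
  2        20.00        17.2745        34.5490         103.6470
  3     1,020.00       818.7727     2,456.3181       9,825.2725
  Σ                    854.6346     2,509.4545       9,966.0942
P = 854.6346.
Convexity = Σ t(t+1)·PV / [P·(1+y)²] = 9,966.0942 / (854.6346 × 1.157776) = 10.07210.

10.07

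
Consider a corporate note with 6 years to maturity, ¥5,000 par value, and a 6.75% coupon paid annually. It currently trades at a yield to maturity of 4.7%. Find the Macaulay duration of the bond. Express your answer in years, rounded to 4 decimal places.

5.1755 years

Periodic yield y = 0.047. Discount each cash flow and weight by its year:
  t   CF        PV=CF/(1+0.047)^t    t·PV
  1       337.50       322.3496       322.3496
  2       337.50       307.8792       615.7585
  3       337.50       294.0585       882.1755
  4       337.50       280.8582     1,123.4327
  5       337.50       268.2504     1,341.2520
  6     5,337.50     4,051.8914    24,311.3485
  Σ                  5,525.2873    28,596.3166
Price P = Σ PV = 5,525.2873.
Macaulay duration = Σ(t·PV) / P = 28,596.3166 / 5,525.2873 = 5.17553 years.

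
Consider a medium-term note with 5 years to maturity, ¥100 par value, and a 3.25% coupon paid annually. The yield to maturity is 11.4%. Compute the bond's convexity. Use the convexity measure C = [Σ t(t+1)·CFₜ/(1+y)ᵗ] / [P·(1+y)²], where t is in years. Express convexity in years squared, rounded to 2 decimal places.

21.79

With y = 0.114:
  t   CF        PV=CF/(1+0.114)^t    t·PV        t(t+1)·PV
  1         3.25         2.9174         2.9174           5.8348
  2         3.25         2.6189         5.2377          15.7132
  3         3.25         2.3509         7.0526          28.2104
  4         3.25         2.1103         8.4412          42.2058
  5       103.25        60.1817       300.9083       1,805.4496
  Σ                     70.1791       324.5572       1,897.4138
P = 70.1791.
Convexity = Σ t(t+1)·PV / [P·(1+y)²] = 1,897.4138 / (70.1791 × 1.240996) = 21.78632.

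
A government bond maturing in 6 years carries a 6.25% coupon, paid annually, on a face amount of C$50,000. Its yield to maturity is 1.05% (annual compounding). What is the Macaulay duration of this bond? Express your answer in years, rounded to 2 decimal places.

Periodic yield y = 0.0105. Discount each cash flow and weight by its year:
  t   CF        PV=CF/(1+0.0105)^t    t·PV
  1     3,125.00     3,092.5285     3,092.5285
  2     3,125.00     3,060.3943     6,120.7886
  3     3,125.00     3,028.5941     9,085.7822
  4     3,125.00     2,997.1243    11,988.4971
  5     3,125.00     2,965.9815    14,829.9073
  6    53,125.00    49,897.7584   299,386.5505
  Σ                 65,042.3810   344,504.0541
Price P = Σ PV = 65,042.3810.
Macaulay duration = Σ(t·PV) / P = 344,504.0541 / 65,042.3810 = 5.29661 years.

5.30 years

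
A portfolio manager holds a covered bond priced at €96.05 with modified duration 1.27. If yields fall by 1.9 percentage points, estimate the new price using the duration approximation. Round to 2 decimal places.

€98.37

Duration approximation: ΔP/P ≈ -D_mod · Δy = -1.27 × (-0.019) = +0.024130.
New price ≈ 96.05 × (1 + 0.024130) = 98.3676865.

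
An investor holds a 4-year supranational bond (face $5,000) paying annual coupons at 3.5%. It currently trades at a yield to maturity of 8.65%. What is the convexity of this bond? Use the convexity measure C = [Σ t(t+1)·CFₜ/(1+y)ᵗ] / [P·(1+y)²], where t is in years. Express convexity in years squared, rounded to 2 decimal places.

With y = 0.0865:
  t   CF        PV=CF/(1+0.0865)^t    t·PV        t(t+1)·PV
  1       175.00       161.0676       161.0676         322.1353
  2       175.00       148.2445       296.4890         889.4670
  3       175.00       136.4422       409.3267       1,637.3069
  4     5,175.00     3,713.5684    14,854.2737      74,271.3687
  Σ                  4,159.3228    15,721.1571      77,120.2779
P = 4,159.3228.
Convexity = Σ t(t+1)·PV / [P·(1+y)²] = 77,120.2779 / (4,159.3228 × 1.180482) = 15.70676.

15.71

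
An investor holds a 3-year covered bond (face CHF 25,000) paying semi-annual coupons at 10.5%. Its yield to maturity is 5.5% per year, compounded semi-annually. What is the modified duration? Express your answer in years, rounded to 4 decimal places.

2.6030 years

Periodic yield y = 0.0275. First find Macaulay duration:
  t   CF        PV=CF/(1+0.0275)^t    t·PV
  1     1,312.50     1,277.3723     1,277.3723
  2     1,312.50     1,243.1847     2,486.3694
  3     1,312.50     1,209.9121     3,629.7363
  4     1,312.50     1,177.5300     4,710.1201
  5     1,312.50     1,146.0146     5,730.0731
  6    26,312.50    22,359.9655   134,159.7932
  Σ                 28,413.9792   151,993.4644
P = 28,413.9792; Macaulay duration = 151,993.4644 / 28,413.9792 = 5.34925 half-year periods = 2.67462 years.
Modified duration = D_Mac / (1 + y) = 2.67462 / 1.0275 = 2.60304 years.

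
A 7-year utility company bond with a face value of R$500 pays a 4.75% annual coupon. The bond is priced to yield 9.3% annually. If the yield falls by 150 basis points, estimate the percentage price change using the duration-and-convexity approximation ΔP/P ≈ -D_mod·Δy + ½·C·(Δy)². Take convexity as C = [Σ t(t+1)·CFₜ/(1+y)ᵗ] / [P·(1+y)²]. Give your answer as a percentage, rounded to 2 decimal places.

With y = 0.093:
  t   CF        PV=CF/(1+0.093)^t    t·PV        t(t+1)·PV
  1        23.75        21.7292        21.7292          43.4584
  2        23.75        19.8803        39.7606         119.2819
  3        23.75        18.1888        54.5663         218.2651
  4        23.75        16.6411        66.5645         332.8227
  5        23.75        15.2252        76.1260         456.7558
  6        23.75        13.9297        83.5784         585.0486
  7       523.75       281.0496     1,967.3469      15,738.7751
  Σ                    386.6439     2,309.6719      17,494.4076
P = 386.6439; D_Mac = 5.97364 yrs; D_mod = 5.46536 yrs; C = 37.87458.
Duration effect: -5.46536 × (-0.015) = +0.081980
Convexity effect: 0.5 × 37.87458 × (-0.015)² = +0.0042609
ΔP/P ≈ +0.081980 + 0.0042609 = +0.086241 = +8.6241%.

+8.62%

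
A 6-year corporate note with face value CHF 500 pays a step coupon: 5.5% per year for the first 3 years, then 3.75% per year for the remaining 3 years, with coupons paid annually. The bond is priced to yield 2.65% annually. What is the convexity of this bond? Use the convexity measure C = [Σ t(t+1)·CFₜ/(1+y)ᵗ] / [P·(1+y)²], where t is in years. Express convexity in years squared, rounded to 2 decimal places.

34.14

With y = 0.0265:
  t   CF        PV=CF/(1+0.0265)^t    t·PV        t(t+1)·PV
  1        27.50        26.7901        26.7901          53.5801
  2        27.50        26.0985        52.1969         156.5907
  3        27.50        25.4247        76.2741         305.0964
  4        18.75        16.8875        67.5500         337.7501
  5        18.75        16.4515        82.2577         493.5461
  6       518.75       443.4089     2,660.4533      18,623.1730
  Σ                    555.0611     2,965.5221      19,969.7365
P = 555.0611.
Convexity = Σ t(t+1)·PV / [P·(1+y)²] = 19,969.7365 / (555.0611 × 1.053702) = 34.14394.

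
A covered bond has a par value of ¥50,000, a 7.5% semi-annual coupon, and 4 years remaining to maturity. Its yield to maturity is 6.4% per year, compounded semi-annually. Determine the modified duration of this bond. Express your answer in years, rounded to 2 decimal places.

3.43 years

Periodic yield y = 0.032. First find Macaulay duration:
  t   CF        PV=CF/(1+0.032)^t    t·PV
  1     1,875.00     1,816.8605     1,816.8605
  2     1,875.00     1,760.5237     3,521.0474
  3     1,875.00     1,705.9338     5,117.8015
  4     1,875.00     1,653.0367     6,612.1466
  5     1,875.00     1,601.7797     8,008.8985
  6     1,875.00     1,552.1121     9,312.6727
  7     1,875.00     1,503.9846    10,527.8922
  8    51,875.00    40,320.0007   322,560.0059
  Σ                 51,914.2318   367,477.3253
P = 51,914.2318; Macaulay duration = 367,477.3253 / 51,914.2318 = 7.07855 half-year periods = 3.53927 years.
Modified duration = D_Mac / (1 + y) = 3.53927 / 1.032 = 3.42953 years.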